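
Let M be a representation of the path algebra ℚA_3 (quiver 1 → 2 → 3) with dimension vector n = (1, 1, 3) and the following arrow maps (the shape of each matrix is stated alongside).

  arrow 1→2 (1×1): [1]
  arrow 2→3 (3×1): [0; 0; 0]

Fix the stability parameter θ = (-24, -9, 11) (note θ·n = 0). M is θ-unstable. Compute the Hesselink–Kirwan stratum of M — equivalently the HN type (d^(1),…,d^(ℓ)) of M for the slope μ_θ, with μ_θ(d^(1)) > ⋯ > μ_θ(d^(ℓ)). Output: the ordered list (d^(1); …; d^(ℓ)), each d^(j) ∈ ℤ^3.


Via rank(M_{q-1}∘⋯∘M_p): M ≅ I[1,2], I[3,3]^3.
μ_θ-semistable layers: μ^(1)=11; μ^(2)=-9; μ^(3)=-24

((0, 0, 3); (0, 1, 0); (1, 0, 0))


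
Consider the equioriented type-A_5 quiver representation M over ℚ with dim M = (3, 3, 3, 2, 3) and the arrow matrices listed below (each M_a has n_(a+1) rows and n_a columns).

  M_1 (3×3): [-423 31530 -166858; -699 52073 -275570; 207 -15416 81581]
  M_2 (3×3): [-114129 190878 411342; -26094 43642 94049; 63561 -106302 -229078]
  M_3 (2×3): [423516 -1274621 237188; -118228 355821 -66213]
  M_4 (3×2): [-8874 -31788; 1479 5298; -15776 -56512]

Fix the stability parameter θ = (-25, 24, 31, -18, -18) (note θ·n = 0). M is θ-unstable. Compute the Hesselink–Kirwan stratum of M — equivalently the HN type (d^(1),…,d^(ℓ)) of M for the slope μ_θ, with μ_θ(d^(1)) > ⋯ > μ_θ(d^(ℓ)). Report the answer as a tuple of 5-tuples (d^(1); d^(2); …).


Barcode: M ≅ I[1,2], I[1,4], I[1,5], I[3,3], I[5,5]^2. HN layers by μ_θ (6 steps, strictly decreasing):
  μ^(1)=31; μ^(2)=24; μ^(3)=37/3; μ^(4)=19/4; μ^(5)=-18; μ^(6)=-25

((0, 0, 1, 0, 0); (0, 1, 0, 0, 0); (0, 1, 1, 1, 0); (0, 1, 1, 1, 1); (0, 0, 0, 0, 2); (3, 0, 0, 0, 0))


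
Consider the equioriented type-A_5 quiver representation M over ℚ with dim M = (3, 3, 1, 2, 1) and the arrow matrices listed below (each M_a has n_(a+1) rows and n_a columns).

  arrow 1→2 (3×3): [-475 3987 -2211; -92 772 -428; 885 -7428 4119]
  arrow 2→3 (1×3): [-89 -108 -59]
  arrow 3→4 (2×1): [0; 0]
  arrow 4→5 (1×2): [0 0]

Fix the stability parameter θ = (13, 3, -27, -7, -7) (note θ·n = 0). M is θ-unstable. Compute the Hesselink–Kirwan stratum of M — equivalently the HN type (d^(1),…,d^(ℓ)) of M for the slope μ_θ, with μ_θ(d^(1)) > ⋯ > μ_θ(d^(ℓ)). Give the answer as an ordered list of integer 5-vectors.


Via rank(M_{q-1}∘⋯∘M_p): M ≅ I[1,1], I[1,2], I[1,3], I[2,2], I[4,4]^2, I[5,5].
μ_θ-semistable layers: μ^(1)=13; μ^(2)=8; μ^(3)=3; μ^(4)=-11/3; μ^(5)=-7

((1, 0, 0, 0, 0); (1, 1, 0, 0, 0); (0, 1, 0, 0, 0); (1, 1, 1, 0, 0); (0, 0, 0, 2, 1))


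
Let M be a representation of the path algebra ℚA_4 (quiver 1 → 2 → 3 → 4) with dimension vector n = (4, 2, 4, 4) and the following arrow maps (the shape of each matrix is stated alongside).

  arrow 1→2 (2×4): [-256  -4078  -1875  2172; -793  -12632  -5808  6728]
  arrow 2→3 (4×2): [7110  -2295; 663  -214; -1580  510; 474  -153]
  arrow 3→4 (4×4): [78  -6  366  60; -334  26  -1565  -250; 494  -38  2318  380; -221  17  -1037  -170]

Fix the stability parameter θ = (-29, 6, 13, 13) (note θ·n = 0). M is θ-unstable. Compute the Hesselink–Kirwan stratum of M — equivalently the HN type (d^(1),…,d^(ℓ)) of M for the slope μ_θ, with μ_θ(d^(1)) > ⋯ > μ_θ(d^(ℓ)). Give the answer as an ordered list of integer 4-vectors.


Via rank(M_{q-1}∘⋯∘M_p): M ≅ I[1,1]^2, I[1,3], I[1,4], I[3,3], I[3,4], I[4,4]^2.
μ_θ-semistable layers: μ^(1)=13; μ^(2)=6; μ^(3)=-29

((0, 0, 4, 4); (0, 2, 0, 0); (4, 0, 0, 0))


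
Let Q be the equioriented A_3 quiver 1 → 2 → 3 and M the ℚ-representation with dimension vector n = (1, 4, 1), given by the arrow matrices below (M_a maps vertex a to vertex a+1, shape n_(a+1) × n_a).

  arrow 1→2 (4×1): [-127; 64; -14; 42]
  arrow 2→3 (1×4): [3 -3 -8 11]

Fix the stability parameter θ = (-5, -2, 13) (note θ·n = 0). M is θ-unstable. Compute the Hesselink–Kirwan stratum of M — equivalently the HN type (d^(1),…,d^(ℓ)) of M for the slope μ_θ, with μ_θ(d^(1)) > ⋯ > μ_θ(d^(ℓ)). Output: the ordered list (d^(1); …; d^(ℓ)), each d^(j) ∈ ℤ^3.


Barcode: M ≅ I[1,3], I[2,2]^3. HN layers by μ_θ (3 steps, strictly decreasing):
  μ^(1)=13; μ^(2)=-2; μ^(3)=-5

((0, 0, 1); (0, 4, 0); (1, 0, 0))


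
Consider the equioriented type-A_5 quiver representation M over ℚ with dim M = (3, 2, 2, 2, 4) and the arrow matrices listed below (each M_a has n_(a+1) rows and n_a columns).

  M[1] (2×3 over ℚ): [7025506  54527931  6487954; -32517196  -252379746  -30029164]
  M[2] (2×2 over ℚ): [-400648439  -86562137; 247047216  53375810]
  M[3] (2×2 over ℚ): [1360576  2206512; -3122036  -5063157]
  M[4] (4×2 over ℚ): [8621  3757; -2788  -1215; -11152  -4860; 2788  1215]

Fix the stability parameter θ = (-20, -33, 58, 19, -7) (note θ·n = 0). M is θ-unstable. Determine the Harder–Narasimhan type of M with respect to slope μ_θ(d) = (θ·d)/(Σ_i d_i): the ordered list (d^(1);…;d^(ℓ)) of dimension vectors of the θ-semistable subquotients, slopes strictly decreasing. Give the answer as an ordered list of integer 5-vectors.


Via rank(M_{q-1}∘⋯∘M_p): M ≅ I[1,1]^2, I[1,3], I[2,5], I[4,5], I[5,5]^2.
μ_θ-semistable layers: μ^(1)=58; μ^(2)=70/3; μ^(3)=6; μ^(4)=-7; μ^(5)=-20; μ^(6)=-53/2; μ^(7)=-33

((0, 0, 1, 0, 0); (0, 0, 1, 1, 1); (0, 0, 0, 1, 1); (0, 0, 0, 0, 2); (2, 0, 0, 0, 0); (1, 1, 0, 0, 0); (0, 1, 0, 0, 0))


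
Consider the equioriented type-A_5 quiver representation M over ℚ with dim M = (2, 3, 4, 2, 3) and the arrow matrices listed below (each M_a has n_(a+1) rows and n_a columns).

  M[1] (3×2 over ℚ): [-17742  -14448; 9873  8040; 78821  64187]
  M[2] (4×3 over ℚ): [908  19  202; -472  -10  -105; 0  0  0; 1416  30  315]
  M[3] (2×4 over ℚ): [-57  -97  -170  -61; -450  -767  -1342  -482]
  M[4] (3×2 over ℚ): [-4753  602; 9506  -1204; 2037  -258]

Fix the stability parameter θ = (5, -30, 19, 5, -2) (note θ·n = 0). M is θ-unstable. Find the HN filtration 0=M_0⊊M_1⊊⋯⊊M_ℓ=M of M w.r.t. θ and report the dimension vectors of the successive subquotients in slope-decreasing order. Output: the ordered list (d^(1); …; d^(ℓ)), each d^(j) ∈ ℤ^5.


Interval decomposition of M: I[1,4], I[1,5], I[2,2], I[3,3]^2, I[5,5]^2.
HN type (ℓ=6): μ^(1)=19; μ^(2)=12; μ^(3)=22/3; μ^(4)=-2; μ^(5)=-25/2; μ^(6)=-30

((0, 0, 2, 0, 0); (0, 0, 1, 1, 0); (0, 0, 1, 1, 1); (0, 0, 0, 0, 2); (2, 2, 0, 0, 0); (0, 1, 0, 0, 0))


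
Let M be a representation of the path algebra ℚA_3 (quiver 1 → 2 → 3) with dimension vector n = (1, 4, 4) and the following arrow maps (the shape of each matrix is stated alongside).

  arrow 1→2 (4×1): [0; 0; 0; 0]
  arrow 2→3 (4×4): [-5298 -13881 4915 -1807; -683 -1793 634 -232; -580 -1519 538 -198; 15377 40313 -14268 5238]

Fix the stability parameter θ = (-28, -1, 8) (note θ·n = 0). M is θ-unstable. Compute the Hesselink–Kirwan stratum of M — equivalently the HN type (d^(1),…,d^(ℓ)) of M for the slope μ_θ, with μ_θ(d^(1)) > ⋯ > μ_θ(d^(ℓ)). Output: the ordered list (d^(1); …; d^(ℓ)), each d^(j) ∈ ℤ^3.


Barcode: M ≅ I[1,1], I[2,2], I[2,3]^3, I[3,3]. HN layers by μ_θ (3 steps, strictly decreasing):
  μ^(1)=8; μ^(2)=-1; μ^(3)=-28

((0, 0, 4); (0, 4, 0); (1, 0, 0))


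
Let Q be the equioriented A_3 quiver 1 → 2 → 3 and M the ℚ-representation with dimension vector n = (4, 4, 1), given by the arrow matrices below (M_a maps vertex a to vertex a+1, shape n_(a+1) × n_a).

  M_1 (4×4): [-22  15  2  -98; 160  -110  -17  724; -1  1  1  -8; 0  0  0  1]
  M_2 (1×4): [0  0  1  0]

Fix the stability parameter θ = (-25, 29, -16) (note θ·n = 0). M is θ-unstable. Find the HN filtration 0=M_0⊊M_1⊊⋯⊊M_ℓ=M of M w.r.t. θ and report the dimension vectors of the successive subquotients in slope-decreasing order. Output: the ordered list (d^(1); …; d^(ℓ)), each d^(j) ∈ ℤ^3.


Via rank(M_{q-1}∘⋯∘M_p): M ≅ I[1,2]^3, I[1,3].
μ_θ-semistable layers: μ^(1)=29; μ^(2)=13/2; μ^(3)=-25

((0, 3, 0); (0, 1, 1); (4, 0, 0))


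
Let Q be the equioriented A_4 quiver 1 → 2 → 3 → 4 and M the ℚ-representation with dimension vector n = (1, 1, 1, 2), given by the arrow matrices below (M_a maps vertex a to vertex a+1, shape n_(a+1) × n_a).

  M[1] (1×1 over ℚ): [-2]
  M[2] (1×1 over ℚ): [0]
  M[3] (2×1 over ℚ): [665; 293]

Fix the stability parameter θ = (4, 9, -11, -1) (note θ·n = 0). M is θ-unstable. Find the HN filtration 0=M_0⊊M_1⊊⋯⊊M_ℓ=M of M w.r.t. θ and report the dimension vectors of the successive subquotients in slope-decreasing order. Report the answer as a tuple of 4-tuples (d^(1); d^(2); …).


Via rank(M_{q-1}∘⋯∘M_p): M ≅ I[1,2], I[3,4], I[4,4].
μ_θ-semistable layers: μ^(1)=9; μ^(2)=4; μ^(3)=-1; μ^(4)=-11

((0, 1, 0, 0); (1, 0, 0, 0); (0, 0, 0, 2); (0, 0, 1, 0))


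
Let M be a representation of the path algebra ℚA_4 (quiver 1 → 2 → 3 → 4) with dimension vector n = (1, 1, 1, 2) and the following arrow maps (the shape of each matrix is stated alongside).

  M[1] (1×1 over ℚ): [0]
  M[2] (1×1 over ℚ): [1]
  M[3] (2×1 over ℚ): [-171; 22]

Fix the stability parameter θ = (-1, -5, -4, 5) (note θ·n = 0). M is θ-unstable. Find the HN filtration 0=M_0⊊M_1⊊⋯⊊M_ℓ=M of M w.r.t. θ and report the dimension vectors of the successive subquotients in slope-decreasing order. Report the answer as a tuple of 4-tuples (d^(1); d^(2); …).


Interval decomposition of M: I[1,1], I[2,4], I[4,4].
HN type (ℓ=4): μ^(1)=5; μ^(2)=-1; μ^(3)=-4; μ^(4)=-5

((0, 0, 0, 2); (1, 0, 0, 0); (0, 0, 1, 0); (0, 1, 0, 0))


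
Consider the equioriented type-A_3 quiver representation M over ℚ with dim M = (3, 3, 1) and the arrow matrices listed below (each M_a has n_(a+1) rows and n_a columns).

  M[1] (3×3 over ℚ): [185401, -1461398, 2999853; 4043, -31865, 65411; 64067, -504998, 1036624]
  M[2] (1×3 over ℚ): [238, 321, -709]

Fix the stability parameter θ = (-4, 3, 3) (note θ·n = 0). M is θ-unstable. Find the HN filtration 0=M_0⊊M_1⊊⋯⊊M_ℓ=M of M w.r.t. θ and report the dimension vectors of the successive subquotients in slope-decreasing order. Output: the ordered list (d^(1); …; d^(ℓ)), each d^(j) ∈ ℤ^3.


Interval decomposition of M: I[1,2]^2, I[1,3].
HN type (ℓ=2): μ^(1)=3; μ^(2)=-4

((0, 3, 1); (3, 0, 0))


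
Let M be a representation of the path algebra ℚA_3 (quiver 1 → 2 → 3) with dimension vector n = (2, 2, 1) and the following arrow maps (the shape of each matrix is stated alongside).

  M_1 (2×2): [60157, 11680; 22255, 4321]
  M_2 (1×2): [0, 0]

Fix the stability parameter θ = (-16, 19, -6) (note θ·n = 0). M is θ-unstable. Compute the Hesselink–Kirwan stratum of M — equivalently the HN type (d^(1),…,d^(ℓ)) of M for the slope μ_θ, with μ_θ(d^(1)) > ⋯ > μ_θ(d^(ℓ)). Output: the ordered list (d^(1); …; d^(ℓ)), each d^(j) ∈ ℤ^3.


Barcode: M ≅ I[1,2]^2, I[3,3]. HN layers by μ_θ (3 steps, strictly decreasing):
  μ^(1)=19; μ^(2)=-6; μ^(3)=-16

((0, 2, 0); (0, 0, 1); (2, 0, 0))


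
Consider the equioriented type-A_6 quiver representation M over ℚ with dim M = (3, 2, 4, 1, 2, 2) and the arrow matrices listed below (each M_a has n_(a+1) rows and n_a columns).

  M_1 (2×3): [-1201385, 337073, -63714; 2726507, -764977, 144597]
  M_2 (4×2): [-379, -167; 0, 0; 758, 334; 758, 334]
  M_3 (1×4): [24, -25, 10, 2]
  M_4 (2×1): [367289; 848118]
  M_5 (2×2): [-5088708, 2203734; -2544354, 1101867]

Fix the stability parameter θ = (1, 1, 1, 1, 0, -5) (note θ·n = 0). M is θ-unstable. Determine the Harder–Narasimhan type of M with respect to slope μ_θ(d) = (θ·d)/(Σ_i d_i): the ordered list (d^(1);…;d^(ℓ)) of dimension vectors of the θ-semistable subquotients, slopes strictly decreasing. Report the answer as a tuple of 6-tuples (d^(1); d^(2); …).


Via rank(M_{q-1}∘⋯∘M_p): M ≅ I[1,1], I[1,2], I[1,3], I[3,3]^2, I[3,5], I[5,6], I[6,6].
μ_θ-semistable layers: μ^(1)=1; μ^(2)=2/3; μ^(3)=-5/2; μ^(4)=-5

((3, 2, 3, 0, 0, 0); (0, 0, 1, 1, 1, 0); (0, 0, 0, 0, 1, 1); (0, 0, 0, 0, 0, 1))


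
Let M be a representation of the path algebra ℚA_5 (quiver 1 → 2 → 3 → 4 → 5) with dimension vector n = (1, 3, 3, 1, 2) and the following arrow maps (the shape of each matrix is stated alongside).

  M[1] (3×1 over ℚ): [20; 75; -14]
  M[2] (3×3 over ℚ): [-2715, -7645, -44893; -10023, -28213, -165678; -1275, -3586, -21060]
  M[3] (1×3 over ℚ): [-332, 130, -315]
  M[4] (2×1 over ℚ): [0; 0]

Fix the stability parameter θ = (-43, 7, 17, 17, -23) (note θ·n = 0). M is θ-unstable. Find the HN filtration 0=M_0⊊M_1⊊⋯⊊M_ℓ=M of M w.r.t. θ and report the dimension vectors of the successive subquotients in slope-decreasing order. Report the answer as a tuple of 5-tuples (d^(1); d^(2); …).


Via rank(M_{q-1}∘⋯∘M_p): M ≅ I[1,4], I[2,3]^2, I[5,5]^2.
μ_θ-semistable layers: μ^(1)=17; μ^(2)=7; μ^(3)=-23; μ^(4)=-43

((0, 0, 3, 1, 0); (0, 3, 0, 0, 0); (0, 0, 0, 0, 2); (1, 0, 0, 0, 0))


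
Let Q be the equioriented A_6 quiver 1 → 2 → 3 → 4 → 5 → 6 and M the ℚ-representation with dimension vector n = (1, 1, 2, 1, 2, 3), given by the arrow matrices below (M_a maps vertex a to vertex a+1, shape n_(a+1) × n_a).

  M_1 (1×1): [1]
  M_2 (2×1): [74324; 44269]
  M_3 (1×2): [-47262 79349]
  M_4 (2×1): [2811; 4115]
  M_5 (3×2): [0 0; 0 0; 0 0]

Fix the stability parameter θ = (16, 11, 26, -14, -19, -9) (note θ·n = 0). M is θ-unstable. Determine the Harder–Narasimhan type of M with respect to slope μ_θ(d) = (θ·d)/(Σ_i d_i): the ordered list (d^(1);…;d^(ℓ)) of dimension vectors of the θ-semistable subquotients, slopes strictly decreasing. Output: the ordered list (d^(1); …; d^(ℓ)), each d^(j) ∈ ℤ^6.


Via rank(M_{q-1}∘⋯∘M_p): M ≅ I[1,5], I[3,3], I[5,5], I[6,6]^3.
μ_θ-semistable layers: μ^(1)=26; μ^(2)=4; μ^(3)=-9; μ^(4)=-19

((0, 0, 1, 0, 0, 0); (1, 1, 1, 1, 1, 0); (0, 0, 0, 0, 0, 3); (0, 0, 0, 0, 1, 0))


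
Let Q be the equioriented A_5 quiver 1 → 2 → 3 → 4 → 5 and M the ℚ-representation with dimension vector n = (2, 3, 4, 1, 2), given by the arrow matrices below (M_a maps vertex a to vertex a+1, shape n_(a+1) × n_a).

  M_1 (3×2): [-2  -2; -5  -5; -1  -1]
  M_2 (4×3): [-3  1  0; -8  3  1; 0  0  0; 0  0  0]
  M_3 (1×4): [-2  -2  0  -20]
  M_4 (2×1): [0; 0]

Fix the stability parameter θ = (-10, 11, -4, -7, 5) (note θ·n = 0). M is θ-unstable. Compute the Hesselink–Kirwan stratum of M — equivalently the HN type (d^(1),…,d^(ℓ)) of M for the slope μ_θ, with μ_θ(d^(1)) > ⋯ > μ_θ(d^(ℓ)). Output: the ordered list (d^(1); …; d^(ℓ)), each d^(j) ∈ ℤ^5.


Via rank(M_{q-1}∘⋯∘M_p): M ≅ I[1,1], I[1,4], I[2,2], I[2,3], I[3,3]^2, I[5,5]^2.
μ_θ-semistable layers: μ^(1)=11; μ^(2)=5; μ^(3)=7/2; μ^(4)=0; μ^(5)=-4; μ^(6)=-10

((0, 1, 0, 0, 0); (0, 0, 0, 0, 2); (0, 1, 1, 0, 0); (0, 1, 1, 1, 0); (0, 0, 2, 0, 0); (2, 0, 0, 0, 0))


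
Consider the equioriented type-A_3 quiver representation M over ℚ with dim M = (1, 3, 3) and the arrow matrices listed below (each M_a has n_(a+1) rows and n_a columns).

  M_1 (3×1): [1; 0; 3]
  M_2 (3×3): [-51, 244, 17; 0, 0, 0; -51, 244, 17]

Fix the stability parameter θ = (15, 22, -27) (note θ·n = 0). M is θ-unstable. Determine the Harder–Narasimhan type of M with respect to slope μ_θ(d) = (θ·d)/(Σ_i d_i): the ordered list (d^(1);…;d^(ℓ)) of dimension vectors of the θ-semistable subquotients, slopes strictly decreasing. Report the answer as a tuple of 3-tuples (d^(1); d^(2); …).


Via rank(M_{q-1}∘⋯∘M_p): M ≅ I[1,2], I[2,2], I[2,3], I[3,3]^2.
μ_θ-semistable layers: μ^(1)=22; μ^(2)=15; μ^(3)=-5/2; μ^(4)=-27

((0, 2, 0); (1, 0, 0); (0, 1, 1); (0, 0, 2))


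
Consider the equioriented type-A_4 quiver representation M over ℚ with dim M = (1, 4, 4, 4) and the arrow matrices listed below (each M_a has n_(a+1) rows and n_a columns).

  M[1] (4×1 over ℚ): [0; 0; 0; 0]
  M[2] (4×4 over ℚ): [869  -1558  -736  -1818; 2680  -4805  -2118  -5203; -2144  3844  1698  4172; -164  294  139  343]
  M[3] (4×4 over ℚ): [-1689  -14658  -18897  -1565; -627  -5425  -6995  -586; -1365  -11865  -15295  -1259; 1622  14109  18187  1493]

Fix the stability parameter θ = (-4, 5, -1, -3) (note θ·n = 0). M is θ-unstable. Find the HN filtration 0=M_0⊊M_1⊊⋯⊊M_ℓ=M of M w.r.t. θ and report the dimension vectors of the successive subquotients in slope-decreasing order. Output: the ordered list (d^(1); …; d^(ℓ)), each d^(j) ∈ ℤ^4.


Barcode: M ≅ I[1,1], I[2,4]^4. HN layers by μ_θ (2 steps, strictly decreasing):
  μ^(1)=1/3; μ^(2)=-4

((0, 4, 4, 4); (1, 0, 0, 0))


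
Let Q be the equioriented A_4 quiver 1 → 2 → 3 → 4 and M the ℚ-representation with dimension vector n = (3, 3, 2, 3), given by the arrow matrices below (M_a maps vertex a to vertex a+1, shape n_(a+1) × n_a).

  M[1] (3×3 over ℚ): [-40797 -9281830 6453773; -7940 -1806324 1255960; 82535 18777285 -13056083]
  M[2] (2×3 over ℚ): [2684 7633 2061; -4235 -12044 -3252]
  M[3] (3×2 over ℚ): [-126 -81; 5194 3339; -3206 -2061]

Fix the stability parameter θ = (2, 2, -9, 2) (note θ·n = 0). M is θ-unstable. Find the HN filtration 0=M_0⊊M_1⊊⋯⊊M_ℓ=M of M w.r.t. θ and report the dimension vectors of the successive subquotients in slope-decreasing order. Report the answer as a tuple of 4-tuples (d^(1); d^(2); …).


Barcode: M ≅ I[1,2], I[1,3], I[1,4], I[4,4]^2. HN layers by μ_θ (2 steps, strictly decreasing):
  μ^(1)=2; μ^(2)=-5/3

((1, 1, 0, 3); (2, 2, 2, 0))


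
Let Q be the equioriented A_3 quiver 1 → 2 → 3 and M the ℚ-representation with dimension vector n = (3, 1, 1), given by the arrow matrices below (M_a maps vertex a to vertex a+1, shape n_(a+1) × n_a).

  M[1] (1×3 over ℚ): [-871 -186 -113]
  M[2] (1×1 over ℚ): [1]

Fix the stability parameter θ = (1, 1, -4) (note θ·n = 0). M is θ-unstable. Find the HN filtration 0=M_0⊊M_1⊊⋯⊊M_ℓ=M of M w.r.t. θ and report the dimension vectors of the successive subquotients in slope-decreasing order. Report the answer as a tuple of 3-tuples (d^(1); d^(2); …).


Barcode: M ≅ I[1,1]^2, I[1,3]. HN layers by μ_θ (2 steps, strictly decreasing):
  μ^(1)=1; μ^(2)=-2/3

((2, 0, 0); (1, 1, 1))


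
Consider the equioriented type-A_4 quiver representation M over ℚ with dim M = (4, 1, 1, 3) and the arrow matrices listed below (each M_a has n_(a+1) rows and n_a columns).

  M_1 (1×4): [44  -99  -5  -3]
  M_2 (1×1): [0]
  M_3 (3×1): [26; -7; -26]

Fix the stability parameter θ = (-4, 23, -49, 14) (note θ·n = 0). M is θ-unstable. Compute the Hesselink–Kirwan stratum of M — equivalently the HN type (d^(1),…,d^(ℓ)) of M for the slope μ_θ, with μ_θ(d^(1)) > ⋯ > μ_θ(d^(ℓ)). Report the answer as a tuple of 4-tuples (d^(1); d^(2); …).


Barcode: M ≅ I[1,1]^3, I[1,2], I[3,4], I[4,4]^2. HN layers by μ_θ (4 steps, strictly decreasing):
  μ^(1)=23; μ^(2)=14; μ^(3)=-4; μ^(4)=-49

((0, 1, 0, 0); (0, 0, 0, 3); (4, 0, 0, 0); (0, 0, 1, 0))


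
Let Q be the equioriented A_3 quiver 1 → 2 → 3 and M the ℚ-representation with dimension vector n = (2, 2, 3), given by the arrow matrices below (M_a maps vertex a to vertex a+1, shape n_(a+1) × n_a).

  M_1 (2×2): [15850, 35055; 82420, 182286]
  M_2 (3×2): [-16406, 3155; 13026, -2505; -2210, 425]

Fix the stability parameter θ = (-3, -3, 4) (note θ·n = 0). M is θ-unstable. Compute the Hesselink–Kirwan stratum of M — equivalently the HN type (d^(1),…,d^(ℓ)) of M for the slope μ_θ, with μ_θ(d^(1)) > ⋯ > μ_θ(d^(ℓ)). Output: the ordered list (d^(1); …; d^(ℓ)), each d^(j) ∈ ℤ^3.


Barcode: M ≅ I[1,1], I[1,2], I[2,3], I[3,3]^2. HN layers by μ_θ (2 steps, strictly decreasing):
  μ^(1)=4; μ^(2)=-3

((0, 0, 3); (2, 2, 0))


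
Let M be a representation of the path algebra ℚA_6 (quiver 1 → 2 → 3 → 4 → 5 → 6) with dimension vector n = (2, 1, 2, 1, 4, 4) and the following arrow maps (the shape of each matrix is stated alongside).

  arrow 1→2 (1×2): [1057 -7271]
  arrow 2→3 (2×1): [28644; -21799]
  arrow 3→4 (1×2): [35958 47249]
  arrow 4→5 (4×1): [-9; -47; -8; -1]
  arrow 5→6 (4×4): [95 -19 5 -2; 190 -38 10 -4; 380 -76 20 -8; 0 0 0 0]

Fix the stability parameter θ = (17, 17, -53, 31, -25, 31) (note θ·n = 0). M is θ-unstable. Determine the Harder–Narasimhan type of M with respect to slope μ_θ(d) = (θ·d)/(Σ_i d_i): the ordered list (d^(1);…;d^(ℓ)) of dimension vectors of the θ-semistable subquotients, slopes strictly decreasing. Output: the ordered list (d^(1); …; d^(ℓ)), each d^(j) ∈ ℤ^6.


Interval decomposition of M: I[1,1], I[1,5], I[3,3], I[5,5]^2, I[5,6], I[6,6]^3.
HN type (ℓ=6): μ^(1)=31; μ^(2)=17; μ^(3)=3; μ^(4)=-19/3; μ^(5)=-25; μ^(6)=-53

((0, 0, 0, 0, 0, 4); (1, 0, 0, 0, 0, 0); (0, 0, 0, 1, 1, 0); (1, 1, 1, 0, 0, 0); (0, 0, 0, 0, 3, 0); (0, 0, 1, 0, 0, 0))


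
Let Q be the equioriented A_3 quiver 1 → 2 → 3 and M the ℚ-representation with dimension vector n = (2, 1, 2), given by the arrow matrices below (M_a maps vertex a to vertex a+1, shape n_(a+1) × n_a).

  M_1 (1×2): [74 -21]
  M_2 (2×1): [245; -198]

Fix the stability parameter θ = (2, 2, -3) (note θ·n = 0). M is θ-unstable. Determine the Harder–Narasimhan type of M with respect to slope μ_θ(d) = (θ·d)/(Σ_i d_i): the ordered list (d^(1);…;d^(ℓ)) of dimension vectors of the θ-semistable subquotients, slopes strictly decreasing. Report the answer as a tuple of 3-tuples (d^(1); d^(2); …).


Barcode: M ≅ I[1,1], I[1,3], I[3,3]. HN layers by μ_θ (3 steps, strictly decreasing):
  μ^(1)=2; μ^(2)=1/3; μ^(3)=-3

((1, 0, 0); (1, 1, 1); (0, 0, 1))


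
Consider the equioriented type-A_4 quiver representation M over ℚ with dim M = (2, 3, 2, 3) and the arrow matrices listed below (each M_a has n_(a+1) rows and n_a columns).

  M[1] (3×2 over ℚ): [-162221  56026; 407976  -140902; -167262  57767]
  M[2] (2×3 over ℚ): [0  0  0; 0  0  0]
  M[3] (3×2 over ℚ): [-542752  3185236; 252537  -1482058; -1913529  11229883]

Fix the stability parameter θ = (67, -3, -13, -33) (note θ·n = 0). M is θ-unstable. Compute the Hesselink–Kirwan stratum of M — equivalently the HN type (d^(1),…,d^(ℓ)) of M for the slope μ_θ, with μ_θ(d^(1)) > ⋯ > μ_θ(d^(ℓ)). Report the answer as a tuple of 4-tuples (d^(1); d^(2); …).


Barcode: M ≅ I[1,2]^2, I[2,2], I[3,4]^2, I[4,4]. HN layers by μ_θ (4 steps, strictly decreasing):
  μ^(1)=32; μ^(2)=-3; μ^(3)=-23; μ^(4)=-33

((2, 2, 0, 0); (0, 1, 0, 0); (0, 0, 2, 2); (0, 0, 0, 1))


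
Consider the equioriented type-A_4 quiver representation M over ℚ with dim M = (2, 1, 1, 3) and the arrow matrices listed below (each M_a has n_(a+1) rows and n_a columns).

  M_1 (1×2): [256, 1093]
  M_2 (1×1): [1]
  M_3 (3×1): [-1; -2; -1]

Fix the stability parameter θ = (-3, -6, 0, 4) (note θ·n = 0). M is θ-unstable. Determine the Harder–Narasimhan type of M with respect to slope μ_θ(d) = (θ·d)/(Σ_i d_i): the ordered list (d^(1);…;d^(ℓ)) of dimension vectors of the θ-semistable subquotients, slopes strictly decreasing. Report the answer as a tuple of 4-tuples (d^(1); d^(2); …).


Via rank(M_{q-1}∘⋯∘M_p): M ≅ I[1,1], I[1,4], I[4,4]^2.
μ_θ-semistable layers: μ^(1)=4; μ^(2)=0; μ^(3)=-3; μ^(4)=-9/2

((0, 0, 0, 3); (0, 0, 1, 0); (1, 0, 0, 0); (1, 1, 0, 0))


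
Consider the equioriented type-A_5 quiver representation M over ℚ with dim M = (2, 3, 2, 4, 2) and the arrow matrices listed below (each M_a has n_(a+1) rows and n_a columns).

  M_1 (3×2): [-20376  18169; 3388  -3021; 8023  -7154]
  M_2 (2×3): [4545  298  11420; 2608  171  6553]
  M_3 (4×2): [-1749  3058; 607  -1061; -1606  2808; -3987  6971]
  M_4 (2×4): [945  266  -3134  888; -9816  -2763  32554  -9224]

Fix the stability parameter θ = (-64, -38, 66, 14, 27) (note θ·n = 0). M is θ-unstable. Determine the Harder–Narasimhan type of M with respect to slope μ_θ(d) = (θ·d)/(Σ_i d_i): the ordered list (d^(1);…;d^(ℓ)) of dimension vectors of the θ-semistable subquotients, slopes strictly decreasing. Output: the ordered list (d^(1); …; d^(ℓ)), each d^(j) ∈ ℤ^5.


Via rank(M_{q-1}∘⋯∘M_p): M ≅ I[1,5]^2, I[2,2], I[4,4]^2.
μ_θ-semistable layers: μ^(1)=107/3; μ^(2)=14; μ^(3)=-38; μ^(4)=-64

((0, 0, 2, 2, 2); (0, 0, 0, 2, 0); (0, 3, 0, 0, 0); (2, 0, 0, 0, 0))


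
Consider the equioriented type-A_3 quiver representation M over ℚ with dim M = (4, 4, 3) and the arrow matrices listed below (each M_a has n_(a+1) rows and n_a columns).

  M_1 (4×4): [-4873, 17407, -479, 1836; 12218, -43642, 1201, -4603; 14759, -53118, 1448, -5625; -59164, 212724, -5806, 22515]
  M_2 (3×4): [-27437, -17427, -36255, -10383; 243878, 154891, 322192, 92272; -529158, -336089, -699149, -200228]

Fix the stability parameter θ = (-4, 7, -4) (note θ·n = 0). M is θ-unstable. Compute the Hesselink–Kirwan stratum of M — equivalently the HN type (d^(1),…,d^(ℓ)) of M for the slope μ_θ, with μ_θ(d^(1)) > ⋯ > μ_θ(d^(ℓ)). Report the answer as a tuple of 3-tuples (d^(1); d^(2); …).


Barcode: M ≅ I[1,2], I[1,3]^3. HN layers by μ_θ (3 steps, strictly decreasing):
  μ^(1)=7; μ^(2)=3/2; μ^(3)=-4

((0, 1, 0); (0, 3, 3); (4, 0, 0))


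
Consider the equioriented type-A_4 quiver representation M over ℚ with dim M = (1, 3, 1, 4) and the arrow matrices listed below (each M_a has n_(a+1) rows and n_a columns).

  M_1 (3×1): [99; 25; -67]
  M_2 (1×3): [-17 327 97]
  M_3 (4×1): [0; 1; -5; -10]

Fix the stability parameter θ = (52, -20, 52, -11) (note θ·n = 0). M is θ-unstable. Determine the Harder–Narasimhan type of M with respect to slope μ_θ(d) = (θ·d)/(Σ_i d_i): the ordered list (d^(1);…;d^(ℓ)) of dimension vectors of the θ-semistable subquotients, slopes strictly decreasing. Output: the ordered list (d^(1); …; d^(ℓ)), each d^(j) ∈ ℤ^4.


Interval decomposition of M: I[1,4], I[2,2]^2, I[4,4]^3.
HN type (ℓ=4): μ^(1)=41/2; μ^(2)=16; μ^(3)=-11; μ^(4)=-20

((0, 0, 1, 1); (1, 1, 0, 0); (0, 0, 0, 3); (0, 2, 0, 0))


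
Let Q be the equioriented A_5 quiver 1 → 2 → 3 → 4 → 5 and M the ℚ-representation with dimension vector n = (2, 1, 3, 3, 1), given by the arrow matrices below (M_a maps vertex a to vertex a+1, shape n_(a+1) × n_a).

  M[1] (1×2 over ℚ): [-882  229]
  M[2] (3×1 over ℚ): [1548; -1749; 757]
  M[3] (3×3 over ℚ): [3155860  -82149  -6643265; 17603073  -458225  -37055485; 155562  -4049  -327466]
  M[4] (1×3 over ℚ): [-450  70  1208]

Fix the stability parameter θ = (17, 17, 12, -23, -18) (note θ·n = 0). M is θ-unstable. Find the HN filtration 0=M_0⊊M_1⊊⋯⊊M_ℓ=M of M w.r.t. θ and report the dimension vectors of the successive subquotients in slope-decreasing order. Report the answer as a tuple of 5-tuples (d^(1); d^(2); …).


Barcode: M ≅ I[1,1], I[1,4], I[3,4], I[3,5]. HN layers by μ_θ (4 steps, strictly decreasing):
  μ^(1)=17; μ^(2)=23/4; μ^(3)=-11/2; μ^(4)=-29/3

((1, 0, 0, 0, 0); (1, 1, 1, 1, 0); (0, 0, 1, 1, 0); (0, 0, 1, 1, 1))


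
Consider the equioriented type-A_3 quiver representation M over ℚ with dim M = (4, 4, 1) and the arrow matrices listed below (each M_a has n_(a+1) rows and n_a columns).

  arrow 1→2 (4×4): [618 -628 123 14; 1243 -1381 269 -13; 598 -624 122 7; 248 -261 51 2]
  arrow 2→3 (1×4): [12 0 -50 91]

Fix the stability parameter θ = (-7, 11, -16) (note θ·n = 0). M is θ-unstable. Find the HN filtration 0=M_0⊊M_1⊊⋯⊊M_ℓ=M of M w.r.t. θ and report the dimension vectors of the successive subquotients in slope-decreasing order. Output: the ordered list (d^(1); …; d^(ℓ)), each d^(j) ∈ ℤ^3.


Barcode: M ≅ I[1,2]^3, I[1,3]. HN layers by μ_θ (3 steps, strictly decreasing):
  μ^(1)=11; μ^(2)=-5/2; μ^(3)=-7

((0, 3, 0); (0, 1, 1); (4, 0, 0))


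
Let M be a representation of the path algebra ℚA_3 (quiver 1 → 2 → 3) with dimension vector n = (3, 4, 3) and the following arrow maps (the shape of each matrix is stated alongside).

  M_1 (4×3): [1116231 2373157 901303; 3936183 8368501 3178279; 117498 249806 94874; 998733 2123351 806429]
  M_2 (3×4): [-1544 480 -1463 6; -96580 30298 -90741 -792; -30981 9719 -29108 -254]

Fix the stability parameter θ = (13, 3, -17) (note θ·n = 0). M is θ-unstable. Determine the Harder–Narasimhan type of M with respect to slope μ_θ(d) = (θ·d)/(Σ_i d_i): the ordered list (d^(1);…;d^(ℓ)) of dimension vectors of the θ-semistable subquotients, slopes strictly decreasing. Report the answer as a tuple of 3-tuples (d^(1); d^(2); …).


Via rank(M_{q-1}∘⋯∘M_p): M ≅ I[1,1]^2, I[1,2], I[2,3]^3.
μ_θ-semistable layers: μ^(1)=13; μ^(2)=8; μ^(3)=-7

((2, 0, 0); (1, 1, 0); (0, 3, 3))


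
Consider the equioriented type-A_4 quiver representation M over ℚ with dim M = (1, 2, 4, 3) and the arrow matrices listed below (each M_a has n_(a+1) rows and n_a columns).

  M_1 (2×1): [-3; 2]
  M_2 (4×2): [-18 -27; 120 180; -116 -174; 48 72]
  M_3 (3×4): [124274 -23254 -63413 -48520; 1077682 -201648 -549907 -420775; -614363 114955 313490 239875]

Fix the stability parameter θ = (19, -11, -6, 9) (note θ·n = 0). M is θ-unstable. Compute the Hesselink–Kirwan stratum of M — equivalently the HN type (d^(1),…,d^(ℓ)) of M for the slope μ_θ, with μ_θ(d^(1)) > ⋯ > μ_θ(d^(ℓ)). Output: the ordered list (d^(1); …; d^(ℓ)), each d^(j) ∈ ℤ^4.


Via rank(M_{q-1}∘⋯∘M_p): M ≅ I[1,2], I[2,4], I[3,3], I[3,4]^2.
μ_θ-semistable layers: μ^(1)=9; μ^(2)=4; μ^(3)=-6; μ^(4)=-11

((0, 0, 0, 3); (1, 1, 0, 0); (0, 0, 4, 0); (0, 1, 0, 0))


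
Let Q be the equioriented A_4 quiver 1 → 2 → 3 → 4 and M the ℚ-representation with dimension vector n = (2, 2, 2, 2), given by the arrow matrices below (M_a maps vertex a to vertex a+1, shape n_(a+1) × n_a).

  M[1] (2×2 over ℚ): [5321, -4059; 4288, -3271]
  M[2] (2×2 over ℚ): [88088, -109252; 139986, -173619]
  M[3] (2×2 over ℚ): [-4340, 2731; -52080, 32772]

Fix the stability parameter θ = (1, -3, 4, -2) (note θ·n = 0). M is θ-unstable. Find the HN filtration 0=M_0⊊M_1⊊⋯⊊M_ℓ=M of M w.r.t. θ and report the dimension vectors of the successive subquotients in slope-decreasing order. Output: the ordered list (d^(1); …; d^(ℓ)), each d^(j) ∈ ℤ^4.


Interval decomposition of M: I[1,2], I[1,4], I[3,3], I[4,4].
HN type (ℓ=4): μ^(1)=4; μ^(2)=1; μ^(3)=-1; μ^(4)=-2

((0, 0, 1, 0); (0, 0, 1, 1); (2, 2, 0, 0); (0, 0, 0, 1))


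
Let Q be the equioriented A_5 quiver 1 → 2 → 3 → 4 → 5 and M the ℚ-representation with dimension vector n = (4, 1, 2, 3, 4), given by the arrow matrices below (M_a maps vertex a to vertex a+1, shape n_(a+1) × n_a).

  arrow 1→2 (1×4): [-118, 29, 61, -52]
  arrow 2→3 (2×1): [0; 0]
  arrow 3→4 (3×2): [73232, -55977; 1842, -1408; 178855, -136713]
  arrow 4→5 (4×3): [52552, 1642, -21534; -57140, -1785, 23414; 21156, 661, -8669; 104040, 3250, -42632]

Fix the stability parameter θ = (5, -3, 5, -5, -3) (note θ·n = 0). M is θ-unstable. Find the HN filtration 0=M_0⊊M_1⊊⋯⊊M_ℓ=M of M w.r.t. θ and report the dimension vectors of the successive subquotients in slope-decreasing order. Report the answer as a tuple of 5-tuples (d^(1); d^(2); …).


Via rank(M_{q-1}∘⋯∘M_p): M ≅ I[1,1]^3, I[1,2], I[3,5]^2, I[4,4], I[5,5]^2.
μ_θ-semistable layers: μ^(1)=5; μ^(2)=1; μ^(3)=-1; μ^(4)=-3; μ^(5)=-5

((3, 0, 0, 0, 0); (1, 1, 0, 0, 0); (0, 0, 2, 2, 2); (0, 0, 0, 0, 2); (0, 0, 0, 1, 0))


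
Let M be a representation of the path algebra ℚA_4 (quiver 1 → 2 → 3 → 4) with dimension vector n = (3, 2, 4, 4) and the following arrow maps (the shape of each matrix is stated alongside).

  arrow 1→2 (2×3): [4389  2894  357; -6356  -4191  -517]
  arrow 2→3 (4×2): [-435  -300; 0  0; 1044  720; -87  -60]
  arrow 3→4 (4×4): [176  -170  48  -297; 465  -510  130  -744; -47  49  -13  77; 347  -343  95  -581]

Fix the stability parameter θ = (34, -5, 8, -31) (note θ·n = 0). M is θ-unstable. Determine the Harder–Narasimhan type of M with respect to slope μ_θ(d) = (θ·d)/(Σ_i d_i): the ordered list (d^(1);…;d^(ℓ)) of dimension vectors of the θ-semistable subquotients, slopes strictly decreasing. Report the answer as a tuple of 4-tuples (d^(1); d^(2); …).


Barcode: M ≅ I[1,1], I[1,2], I[1,4], I[3,3], I[3,4]^2, I[4,4]. HN layers by μ_θ (6 steps, strictly decreasing):
  μ^(1)=34; μ^(2)=29/2; μ^(3)=8; μ^(4)=3/2; μ^(5)=-23/2; μ^(6)=-31

((1, 0, 0, 0); (1, 1, 0, 0); (0, 0, 1, 0); (1, 1, 1, 1); (0, 0, 2, 2); (0, 0, 0, 1))


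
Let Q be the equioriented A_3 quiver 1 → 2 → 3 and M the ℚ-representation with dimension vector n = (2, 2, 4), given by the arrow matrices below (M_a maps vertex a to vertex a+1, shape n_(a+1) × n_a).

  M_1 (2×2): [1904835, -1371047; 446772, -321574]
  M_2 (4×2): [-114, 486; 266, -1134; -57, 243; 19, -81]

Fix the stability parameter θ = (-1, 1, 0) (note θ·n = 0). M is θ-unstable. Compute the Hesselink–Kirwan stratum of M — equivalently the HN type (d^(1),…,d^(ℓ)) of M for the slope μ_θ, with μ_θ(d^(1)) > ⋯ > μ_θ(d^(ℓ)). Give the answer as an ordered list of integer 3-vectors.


Via rank(M_{q-1}∘⋯∘M_p): M ≅ I[1,2], I[1,3], I[3,3]^3.
μ_θ-semistable layers: μ^(1)=1; μ^(2)=1/2; μ^(3)=0; μ^(4)=-1

((0, 1, 0); (0, 1, 1); (0, 0, 3); (2, 0, 0))


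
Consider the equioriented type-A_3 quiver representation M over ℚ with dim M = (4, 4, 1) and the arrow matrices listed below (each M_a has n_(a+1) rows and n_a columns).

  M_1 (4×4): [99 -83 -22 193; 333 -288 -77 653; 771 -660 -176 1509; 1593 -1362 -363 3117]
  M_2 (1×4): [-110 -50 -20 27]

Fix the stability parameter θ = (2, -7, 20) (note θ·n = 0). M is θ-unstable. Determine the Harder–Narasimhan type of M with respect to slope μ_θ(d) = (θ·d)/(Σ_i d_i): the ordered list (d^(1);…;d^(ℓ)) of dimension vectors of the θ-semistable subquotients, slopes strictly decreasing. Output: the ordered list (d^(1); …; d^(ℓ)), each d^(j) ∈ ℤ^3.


Via rank(M_{q-1}∘⋯∘M_p): M ≅ I[1,1], I[1,2]^2, I[1,3], I[2,2].
μ_θ-semistable layers: μ^(1)=20; μ^(2)=2; μ^(3)=-5/2; μ^(4)=-7

((0, 0, 1); (1, 0, 0); (3, 3, 0); (0, 1, 0))


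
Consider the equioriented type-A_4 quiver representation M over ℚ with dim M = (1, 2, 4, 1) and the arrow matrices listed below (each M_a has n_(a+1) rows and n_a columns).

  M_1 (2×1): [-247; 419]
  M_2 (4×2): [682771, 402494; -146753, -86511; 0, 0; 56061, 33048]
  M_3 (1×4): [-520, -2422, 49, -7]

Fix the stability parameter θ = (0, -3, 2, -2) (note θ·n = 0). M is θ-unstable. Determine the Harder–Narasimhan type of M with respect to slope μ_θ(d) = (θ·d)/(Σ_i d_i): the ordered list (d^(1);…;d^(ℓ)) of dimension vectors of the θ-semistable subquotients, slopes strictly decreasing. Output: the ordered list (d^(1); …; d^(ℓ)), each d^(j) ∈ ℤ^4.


Via rank(M_{q-1}∘⋯∘M_p): M ≅ I[1,4], I[2,3], I[3,3]^2.
μ_θ-semistable layers: μ^(1)=2; μ^(2)=0; μ^(3)=-3/2; μ^(4)=-3

((0, 0, 3, 0); (0, 0, 1, 1); (1, 1, 0, 0); (0, 1, 0, 0))


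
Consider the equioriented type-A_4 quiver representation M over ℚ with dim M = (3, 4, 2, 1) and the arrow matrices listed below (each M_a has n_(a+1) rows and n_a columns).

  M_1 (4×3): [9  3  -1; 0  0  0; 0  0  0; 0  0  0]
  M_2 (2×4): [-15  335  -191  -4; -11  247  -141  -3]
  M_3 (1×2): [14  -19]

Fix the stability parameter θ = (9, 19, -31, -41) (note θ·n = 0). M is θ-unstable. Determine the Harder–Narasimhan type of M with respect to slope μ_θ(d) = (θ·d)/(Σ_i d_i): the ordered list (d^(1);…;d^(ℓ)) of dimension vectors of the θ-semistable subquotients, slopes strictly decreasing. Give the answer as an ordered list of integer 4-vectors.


Via rank(M_{q-1}∘⋯∘M_p): M ≅ I[1,1]^2, I[1,4], I[2,2]^2, I[2,3].
μ_θ-semistable layers: μ^(1)=19; μ^(2)=9; μ^(3)=-6; μ^(4)=-11

((0, 2, 0, 0); (2, 0, 0, 0); (0, 1, 1, 0); (1, 1, 1, 1))


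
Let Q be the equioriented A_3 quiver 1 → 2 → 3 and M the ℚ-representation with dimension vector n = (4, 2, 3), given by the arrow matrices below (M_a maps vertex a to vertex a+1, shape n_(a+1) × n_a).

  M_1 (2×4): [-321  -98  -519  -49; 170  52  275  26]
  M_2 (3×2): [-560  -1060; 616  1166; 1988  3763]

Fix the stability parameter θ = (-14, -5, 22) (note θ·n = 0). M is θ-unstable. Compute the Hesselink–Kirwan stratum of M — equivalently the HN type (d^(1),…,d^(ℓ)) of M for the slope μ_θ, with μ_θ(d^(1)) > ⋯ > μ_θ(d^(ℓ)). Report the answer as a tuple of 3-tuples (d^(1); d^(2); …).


Interval decomposition of M: I[1,1]^2, I[1,2], I[1,3], I[3,3]^2.
HN type (ℓ=3): μ^(1)=22; μ^(2)=-5; μ^(3)=-14

((0, 0, 3); (0, 2, 0); (4, 0, 0))


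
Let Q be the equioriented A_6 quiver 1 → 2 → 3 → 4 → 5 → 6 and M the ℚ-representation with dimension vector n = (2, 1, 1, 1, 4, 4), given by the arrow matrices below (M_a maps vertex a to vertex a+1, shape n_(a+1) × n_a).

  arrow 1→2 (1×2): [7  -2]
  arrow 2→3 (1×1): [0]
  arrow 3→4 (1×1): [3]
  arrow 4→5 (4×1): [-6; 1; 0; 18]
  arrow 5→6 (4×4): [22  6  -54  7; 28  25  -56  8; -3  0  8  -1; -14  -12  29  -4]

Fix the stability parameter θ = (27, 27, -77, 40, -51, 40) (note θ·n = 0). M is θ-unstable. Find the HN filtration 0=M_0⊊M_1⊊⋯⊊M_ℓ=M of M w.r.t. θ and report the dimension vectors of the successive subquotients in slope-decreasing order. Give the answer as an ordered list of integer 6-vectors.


Via rank(M_{q-1}∘⋯∘M_p): M ≅ I[1,1], I[1,2], I[3,6], I[5,6]^3.
μ_θ-semistable layers: μ^(1)=40; μ^(2)=27; μ^(3)=-11/2; μ^(4)=-51; μ^(5)=-77

((0, 0, 0, 0, 0, 4); (2, 1, 0, 0, 0, 0); (0, 0, 0, 1, 1, 0); (0, 0, 0, 0, 3, 0); (0, 0, 1, 0, 0, 0))


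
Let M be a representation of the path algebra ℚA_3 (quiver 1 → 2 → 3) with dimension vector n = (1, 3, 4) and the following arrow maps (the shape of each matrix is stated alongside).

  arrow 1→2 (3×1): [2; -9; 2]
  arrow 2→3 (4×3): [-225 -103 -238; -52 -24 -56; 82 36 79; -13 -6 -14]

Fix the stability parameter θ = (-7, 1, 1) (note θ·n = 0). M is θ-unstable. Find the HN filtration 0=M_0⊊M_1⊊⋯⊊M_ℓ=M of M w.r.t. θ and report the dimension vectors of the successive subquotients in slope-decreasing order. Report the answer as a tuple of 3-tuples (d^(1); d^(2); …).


Interval decomposition of M: I[1,3], I[2,3]^2, I[3,3].
HN type (ℓ=2): μ^(1)=1; μ^(2)=-7

((0, 3, 4); (1, 0, 0))


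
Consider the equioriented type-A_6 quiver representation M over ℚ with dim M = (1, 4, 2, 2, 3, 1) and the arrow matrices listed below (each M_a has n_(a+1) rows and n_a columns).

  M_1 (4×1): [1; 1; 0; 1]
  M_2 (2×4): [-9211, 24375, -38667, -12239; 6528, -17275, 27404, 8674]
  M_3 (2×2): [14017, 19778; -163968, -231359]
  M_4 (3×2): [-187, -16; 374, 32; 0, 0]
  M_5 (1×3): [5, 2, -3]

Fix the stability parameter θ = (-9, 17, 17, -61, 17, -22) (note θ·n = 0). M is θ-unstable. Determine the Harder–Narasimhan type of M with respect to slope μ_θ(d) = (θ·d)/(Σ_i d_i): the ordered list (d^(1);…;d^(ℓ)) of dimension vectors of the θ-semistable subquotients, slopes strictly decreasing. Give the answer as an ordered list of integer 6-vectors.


Interval decomposition of M: I[1,6], I[2,2]^2, I[2,4], I[5,5]^2.
HN type (ℓ=3): μ^(1)=17; μ^(2)=-5/2; μ^(3)=-9

((0, 2, 0, 0, 2, 0); (0, 0, 0, 0, 1, 1); (1, 2, 2, 2, 0, 0))


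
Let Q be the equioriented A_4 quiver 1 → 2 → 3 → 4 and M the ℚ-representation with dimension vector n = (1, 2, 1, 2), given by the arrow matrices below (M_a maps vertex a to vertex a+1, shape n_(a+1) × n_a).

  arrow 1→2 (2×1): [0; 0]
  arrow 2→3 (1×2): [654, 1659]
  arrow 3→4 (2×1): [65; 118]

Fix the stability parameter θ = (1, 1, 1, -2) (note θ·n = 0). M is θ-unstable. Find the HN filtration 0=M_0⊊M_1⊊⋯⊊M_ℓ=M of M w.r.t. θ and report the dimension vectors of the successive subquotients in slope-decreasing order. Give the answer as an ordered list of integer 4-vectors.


Barcode: M ≅ I[1,1], I[2,2], I[2,4], I[4,4]. HN layers by μ_θ (3 steps, strictly decreasing):
  μ^(1)=1; μ^(2)=0; μ^(3)=-2

((1, 1, 0, 0); (0, 1, 1, 1); (0, 0, 0, 1))
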